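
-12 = -12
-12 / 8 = -3 / 2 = -1.50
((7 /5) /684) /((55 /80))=28 /9405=0.00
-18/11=-1.64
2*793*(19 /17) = 1772.59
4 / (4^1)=1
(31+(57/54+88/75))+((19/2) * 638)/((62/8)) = 11373343/13950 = 815.29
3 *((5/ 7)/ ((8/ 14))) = 15/ 4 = 3.75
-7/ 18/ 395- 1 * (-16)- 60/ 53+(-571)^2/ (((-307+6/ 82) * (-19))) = 3188416451947/ 45049272840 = 70.78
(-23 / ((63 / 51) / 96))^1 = -12512 / 7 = -1787.43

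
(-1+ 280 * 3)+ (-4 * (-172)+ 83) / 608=510883 / 608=840.27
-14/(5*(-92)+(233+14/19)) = 266/4299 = 0.06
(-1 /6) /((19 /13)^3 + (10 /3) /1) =-2197 /85094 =-0.03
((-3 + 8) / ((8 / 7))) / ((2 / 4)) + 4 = 51 / 4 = 12.75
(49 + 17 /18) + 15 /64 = 28903 /576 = 50.18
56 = 56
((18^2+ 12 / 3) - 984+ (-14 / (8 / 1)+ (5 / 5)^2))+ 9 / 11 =-28861 / 44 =-655.93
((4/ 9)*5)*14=280/ 9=31.11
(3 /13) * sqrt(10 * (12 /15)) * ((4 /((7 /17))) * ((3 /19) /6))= 204 * sqrt(2) /1729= 0.17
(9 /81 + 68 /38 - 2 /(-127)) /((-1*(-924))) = 41617 /20066508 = 0.00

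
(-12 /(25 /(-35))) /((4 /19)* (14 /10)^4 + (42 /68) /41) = 39729000 /1948193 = 20.39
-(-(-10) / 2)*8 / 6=-20 / 3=-6.67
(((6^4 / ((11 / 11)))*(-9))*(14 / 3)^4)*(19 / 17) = -105106176 / 17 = -6182716.24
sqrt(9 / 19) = 3 * sqrt(19) / 19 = 0.69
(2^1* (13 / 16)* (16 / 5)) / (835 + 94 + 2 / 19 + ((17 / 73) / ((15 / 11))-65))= 108186 / 17981263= 0.01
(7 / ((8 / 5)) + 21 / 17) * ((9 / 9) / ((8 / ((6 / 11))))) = 2289 / 5984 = 0.38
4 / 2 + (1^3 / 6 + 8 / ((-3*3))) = 23 / 18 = 1.28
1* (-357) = -357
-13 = -13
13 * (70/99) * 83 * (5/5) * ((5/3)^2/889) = 269750/113157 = 2.38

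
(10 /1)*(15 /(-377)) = -150 /377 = -0.40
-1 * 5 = -5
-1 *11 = -11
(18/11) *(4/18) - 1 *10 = -106/11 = -9.64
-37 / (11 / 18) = -666 / 11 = -60.55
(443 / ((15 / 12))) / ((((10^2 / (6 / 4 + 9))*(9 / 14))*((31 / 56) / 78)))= 31605392 / 3875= 8156.23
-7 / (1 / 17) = -119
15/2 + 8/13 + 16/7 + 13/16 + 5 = 23607/1456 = 16.21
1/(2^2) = 1/4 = 0.25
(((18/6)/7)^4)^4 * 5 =215233605/33232930569601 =0.00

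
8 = 8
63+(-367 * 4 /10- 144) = -1139 /5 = -227.80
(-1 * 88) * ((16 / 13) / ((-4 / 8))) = 2816 / 13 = 216.62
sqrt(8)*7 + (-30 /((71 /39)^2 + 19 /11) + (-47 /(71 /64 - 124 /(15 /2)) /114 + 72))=14*sqrt(2) + 156801641491 /2373043855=85.88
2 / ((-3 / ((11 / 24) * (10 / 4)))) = -55 / 72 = -0.76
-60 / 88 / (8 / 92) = -345 / 44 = -7.84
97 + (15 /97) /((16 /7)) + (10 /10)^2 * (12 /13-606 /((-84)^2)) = 290373245 /2965872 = 97.90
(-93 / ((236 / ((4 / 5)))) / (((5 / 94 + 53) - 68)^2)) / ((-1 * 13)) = 821748 / 7570385875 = 0.00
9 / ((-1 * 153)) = -1 / 17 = -0.06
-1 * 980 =-980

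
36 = 36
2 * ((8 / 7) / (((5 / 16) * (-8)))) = -32 / 35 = -0.91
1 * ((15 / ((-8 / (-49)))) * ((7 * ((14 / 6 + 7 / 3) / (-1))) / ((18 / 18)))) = -12005 / 4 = -3001.25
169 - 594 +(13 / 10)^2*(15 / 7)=-58993 / 140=-421.38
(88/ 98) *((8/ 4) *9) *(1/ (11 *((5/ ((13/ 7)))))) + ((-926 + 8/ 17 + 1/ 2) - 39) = -56180731/ 58310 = -963.48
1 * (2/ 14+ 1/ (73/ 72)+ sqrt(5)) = 577/ 511+ sqrt(5) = 3.37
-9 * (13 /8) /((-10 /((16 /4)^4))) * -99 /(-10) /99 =936 /25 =37.44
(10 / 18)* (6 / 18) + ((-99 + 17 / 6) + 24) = -71.98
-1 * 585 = -585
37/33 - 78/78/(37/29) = 412/1221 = 0.34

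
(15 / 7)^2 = 225 / 49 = 4.59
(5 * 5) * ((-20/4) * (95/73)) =-11875/73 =-162.67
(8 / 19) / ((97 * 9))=8 / 16587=0.00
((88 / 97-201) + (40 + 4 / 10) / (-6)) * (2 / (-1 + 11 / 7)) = -1053262 / 1455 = -723.89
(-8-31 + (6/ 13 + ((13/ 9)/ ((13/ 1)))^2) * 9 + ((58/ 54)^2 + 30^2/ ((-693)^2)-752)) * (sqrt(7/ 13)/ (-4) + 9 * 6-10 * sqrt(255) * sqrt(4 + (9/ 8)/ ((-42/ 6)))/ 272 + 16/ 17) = -41227724723930/ 955215261 + 44141032895 * sqrt(91)/ 2921834916 + 1103525822375 * sqrt(30702)/ 213968218464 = -42112.87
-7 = -7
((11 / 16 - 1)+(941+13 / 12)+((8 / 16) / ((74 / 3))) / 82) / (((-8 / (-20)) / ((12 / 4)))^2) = 5143200225 / 97088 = 52974.62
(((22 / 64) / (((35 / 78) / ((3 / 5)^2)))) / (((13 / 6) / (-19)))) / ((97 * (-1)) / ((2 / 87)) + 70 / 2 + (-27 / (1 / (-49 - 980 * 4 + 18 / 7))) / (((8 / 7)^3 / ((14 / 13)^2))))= -45776016 / 1495727232125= -0.00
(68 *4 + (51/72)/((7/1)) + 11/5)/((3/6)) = 230413/420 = 548.60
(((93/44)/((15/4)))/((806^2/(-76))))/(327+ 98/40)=-76/379717481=-0.00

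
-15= -15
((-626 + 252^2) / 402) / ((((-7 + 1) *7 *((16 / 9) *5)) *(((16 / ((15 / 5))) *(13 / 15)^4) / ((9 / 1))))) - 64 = -447525568337 / 6858295808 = -65.25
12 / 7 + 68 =488 / 7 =69.71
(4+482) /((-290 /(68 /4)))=-4131 /145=-28.49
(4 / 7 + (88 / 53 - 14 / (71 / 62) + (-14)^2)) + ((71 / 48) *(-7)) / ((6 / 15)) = 404903831 / 2528736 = 160.12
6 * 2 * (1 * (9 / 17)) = 108 / 17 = 6.35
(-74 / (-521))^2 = 5476 / 271441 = 0.02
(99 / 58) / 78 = 33 / 1508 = 0.02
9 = 9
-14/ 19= -0.74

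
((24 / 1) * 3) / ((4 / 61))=1098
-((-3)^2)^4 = -6561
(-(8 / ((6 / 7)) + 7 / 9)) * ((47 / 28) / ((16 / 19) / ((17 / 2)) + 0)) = -197353 / 1152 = -171.31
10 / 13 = 0.77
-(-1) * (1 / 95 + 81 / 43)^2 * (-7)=-419136508 / 16687225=-25.12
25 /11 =2.27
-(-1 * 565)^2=-319225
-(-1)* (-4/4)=-1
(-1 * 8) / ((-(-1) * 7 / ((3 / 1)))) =-24 / 7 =-3.43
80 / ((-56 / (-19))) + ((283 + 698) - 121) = 6210 / 7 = 887.14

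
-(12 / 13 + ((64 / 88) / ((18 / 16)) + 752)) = -969844 / 1287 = -753.57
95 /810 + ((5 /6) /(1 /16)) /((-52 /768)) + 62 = -283901 /2106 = -134.81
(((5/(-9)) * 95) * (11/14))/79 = -5225/9954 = -0.52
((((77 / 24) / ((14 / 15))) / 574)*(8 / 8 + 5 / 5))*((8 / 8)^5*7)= 0.08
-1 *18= -18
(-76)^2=5776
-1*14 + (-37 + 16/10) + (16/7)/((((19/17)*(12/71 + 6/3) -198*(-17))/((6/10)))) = -878689577/17787385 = -49.40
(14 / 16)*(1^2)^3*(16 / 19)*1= 14 / 19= 0.74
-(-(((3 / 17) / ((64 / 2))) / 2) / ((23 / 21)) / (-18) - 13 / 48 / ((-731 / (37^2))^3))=-6137700098311 / 3449937213312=-1.78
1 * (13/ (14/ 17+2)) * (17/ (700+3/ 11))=41327/ 369744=0.11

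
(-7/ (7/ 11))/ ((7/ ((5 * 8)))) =-440/ 7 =-62.86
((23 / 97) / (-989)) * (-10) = 10 / 4171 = 0.00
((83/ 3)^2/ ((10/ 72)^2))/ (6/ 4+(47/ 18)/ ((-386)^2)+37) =2660515486848/ 2581356875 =1030.67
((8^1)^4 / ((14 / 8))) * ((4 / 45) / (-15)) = -65536 / 4725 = -13.87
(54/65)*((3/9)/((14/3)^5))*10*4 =2187/436982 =0.01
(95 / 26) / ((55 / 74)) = 4.92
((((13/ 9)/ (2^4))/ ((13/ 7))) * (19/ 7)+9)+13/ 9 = 1523/ 144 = 10.58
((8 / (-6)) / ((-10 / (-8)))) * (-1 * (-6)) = -32 / 5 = -6.40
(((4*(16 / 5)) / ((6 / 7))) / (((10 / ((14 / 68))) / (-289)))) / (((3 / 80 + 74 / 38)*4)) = -72352 / 6465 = -11.19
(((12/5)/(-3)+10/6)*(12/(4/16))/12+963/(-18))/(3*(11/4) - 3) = -3002/315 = -9.53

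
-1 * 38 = -38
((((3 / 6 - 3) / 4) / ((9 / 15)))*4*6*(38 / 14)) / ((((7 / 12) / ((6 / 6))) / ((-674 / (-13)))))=-3841800 / 637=-6031.08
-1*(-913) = 913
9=9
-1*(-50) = 50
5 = 5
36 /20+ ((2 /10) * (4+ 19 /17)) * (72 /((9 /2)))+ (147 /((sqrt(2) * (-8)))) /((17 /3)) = 309 /17 - 441 * sqrt(2) /272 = 15.88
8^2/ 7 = 64/ 7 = 9.14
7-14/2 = 0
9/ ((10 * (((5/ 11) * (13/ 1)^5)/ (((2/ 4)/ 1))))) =99/ 37129300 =0.00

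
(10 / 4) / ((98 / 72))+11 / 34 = 2.16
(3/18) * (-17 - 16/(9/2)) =-185/54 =-3.43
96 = 96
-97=-97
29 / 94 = 0.31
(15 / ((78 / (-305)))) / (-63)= 1525 / 1638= 0.93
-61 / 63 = -0.97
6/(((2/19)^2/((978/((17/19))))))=10062153/17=591891.35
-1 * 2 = -2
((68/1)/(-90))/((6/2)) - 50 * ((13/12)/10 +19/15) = -37261/540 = -69.00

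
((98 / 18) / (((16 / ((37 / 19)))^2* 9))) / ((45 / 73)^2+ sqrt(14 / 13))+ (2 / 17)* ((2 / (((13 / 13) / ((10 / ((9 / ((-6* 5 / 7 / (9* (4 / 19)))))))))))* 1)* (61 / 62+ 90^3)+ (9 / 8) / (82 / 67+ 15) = -1484963447249728147905567193 / 3444647927070233044224+ 1904982404521* sqrt(182) / 2577079968770304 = -431092.94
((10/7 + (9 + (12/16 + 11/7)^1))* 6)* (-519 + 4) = -78795/2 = -39397.50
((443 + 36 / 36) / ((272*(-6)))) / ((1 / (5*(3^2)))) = -1665 / 136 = -12.24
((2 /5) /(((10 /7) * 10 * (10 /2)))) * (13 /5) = 91 /6250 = 0.01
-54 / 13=-4.15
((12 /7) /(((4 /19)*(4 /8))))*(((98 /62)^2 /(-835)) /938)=-2793 /53763145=-0.00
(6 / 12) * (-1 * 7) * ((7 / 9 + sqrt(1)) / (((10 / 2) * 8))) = -7 / 45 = -0.16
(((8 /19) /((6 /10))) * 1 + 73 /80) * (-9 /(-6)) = 7361 /3040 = 2.42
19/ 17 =1.12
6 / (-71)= -6 / 71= -0.08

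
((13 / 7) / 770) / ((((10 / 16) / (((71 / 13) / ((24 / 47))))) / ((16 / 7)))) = 26696 / 282975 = 0.09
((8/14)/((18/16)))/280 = 4/2205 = 0.00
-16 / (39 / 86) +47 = 457 / 39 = 11.72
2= 2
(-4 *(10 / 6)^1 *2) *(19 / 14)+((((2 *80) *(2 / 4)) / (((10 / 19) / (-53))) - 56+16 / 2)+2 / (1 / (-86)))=-174176 / 21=-8294.10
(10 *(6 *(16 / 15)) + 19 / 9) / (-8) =-595 / 72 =-8.26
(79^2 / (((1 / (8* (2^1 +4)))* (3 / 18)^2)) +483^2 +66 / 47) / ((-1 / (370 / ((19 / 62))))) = -11879105192700 / 893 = -13302469420.72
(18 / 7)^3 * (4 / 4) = 5832 / 343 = 17.00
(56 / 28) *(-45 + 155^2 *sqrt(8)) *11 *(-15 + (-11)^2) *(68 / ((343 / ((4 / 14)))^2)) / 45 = -634304 / 5764801 + 6095661440 *sqrt(2) / 51883209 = 166.04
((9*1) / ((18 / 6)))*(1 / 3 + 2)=7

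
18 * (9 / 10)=81 / 5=16.20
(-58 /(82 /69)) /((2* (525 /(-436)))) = 20.27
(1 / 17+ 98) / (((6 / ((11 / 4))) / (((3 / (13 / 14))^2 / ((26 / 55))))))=992.36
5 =5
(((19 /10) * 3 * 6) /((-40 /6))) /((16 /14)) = -3591 /800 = -4.49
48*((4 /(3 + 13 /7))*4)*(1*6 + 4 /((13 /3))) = 241920 /221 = 1094.66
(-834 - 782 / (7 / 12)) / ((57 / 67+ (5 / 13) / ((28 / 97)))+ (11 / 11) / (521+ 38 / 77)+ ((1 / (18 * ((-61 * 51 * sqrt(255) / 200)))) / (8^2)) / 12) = -46641028383000506625240531805194240 / 46866450654749065339826815949011 - 389275052788696861187856000 * sqrt(255) / 46866450654749065339826815949011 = -995.19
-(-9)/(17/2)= 18/17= 1.06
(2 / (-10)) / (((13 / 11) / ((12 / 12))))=-11 / 65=-0.17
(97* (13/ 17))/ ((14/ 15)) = 18915/ 238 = 79.47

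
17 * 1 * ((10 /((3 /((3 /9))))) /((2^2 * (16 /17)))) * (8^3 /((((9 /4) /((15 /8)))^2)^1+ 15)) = 578000 /3699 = 156.26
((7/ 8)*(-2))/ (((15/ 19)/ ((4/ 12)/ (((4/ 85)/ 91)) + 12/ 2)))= -1038331/ 720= -1442.13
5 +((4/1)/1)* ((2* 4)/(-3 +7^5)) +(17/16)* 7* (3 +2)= 2835803/67216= 42.19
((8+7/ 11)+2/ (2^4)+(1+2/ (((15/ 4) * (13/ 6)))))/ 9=19081/ 17160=1.11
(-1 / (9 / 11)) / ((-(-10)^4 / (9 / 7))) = 11 / 70000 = 0.00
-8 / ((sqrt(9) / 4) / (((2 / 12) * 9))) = -16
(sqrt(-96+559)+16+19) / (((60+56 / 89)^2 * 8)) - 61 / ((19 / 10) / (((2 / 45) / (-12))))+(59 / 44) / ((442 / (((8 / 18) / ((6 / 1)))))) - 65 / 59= -295084805310505 / 300686097748608+7921 * sqrt(463) / 232934528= -0.98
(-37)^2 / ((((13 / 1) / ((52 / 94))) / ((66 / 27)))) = 60236 / 423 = 142.40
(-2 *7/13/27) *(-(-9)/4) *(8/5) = -28/195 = -0.14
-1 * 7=-7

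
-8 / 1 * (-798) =6384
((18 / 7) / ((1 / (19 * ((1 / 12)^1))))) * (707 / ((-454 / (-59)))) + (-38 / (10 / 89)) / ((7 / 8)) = -395219 / 31780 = -12.44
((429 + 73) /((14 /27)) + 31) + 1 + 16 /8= 7015 /7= 1002.14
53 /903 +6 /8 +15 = 57101 /3612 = 15.81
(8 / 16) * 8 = 4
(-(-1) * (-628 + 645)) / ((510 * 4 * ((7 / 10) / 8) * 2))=1 / 21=0.05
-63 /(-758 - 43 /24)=0.08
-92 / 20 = -4.60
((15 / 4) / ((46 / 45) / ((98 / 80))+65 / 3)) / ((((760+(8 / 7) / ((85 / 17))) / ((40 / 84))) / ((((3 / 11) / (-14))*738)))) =-8717625 / 5808686048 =-0.00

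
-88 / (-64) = 11 / 8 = 1.38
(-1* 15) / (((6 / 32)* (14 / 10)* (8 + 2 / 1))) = -40 / 7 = -5.71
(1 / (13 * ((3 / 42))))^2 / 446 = 98 / 37687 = 0.00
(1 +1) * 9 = 18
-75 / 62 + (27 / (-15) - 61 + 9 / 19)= -374227 / 5890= -63.54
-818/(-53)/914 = 409/24221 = 0.02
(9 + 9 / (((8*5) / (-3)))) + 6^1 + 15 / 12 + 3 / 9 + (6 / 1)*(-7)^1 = -3131 / 120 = -26.09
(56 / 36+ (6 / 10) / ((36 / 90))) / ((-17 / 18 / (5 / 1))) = -16.18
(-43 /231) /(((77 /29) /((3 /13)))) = -1247 /77077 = -0.02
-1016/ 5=-203.20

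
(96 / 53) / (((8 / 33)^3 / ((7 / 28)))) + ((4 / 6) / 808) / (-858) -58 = -11559094399 / 440915904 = -26.22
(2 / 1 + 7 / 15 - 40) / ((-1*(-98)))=-563 / 1470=-0.38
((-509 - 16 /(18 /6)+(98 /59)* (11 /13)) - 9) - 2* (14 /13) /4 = -1202195 /2301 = -522.47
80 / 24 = 10 / 3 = 3.33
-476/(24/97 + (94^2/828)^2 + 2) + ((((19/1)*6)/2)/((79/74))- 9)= 219489811323/5447277283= 40.29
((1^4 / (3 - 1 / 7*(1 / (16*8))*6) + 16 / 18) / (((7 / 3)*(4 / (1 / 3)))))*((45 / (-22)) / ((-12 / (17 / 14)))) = 17425 / 1927464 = 0.01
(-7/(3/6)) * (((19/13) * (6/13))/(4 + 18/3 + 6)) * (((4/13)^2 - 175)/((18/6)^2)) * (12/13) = 3931347/371293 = 10.59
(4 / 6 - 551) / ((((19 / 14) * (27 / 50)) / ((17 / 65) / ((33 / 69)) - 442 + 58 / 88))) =5603682595 / 16929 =331010.84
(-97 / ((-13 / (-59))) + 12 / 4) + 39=-5177 / 13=-398.23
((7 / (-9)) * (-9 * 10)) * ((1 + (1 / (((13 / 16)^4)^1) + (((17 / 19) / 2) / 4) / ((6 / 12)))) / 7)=38184545 / 1085318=35.18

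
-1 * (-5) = 5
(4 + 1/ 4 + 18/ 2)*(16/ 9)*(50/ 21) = 10600/ 189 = 56.08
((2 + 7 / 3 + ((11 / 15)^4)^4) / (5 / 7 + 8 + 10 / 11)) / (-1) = -2195197050555696228272 / 4867190591583251953125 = -0.45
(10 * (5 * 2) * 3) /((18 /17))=850 /3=283.33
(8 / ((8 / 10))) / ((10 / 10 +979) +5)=2 / 197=0.01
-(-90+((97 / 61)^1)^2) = 325481 / 3721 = 87.47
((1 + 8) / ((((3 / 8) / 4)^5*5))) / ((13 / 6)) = 67108864 / 585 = 114716.01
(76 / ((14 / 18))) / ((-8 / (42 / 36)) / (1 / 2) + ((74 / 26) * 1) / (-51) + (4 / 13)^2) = -5895396 / 825079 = -7.15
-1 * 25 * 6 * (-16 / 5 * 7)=3360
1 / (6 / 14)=7 / 3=2.33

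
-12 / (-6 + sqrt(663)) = 12 / (6 - sqrt(663)) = -0.61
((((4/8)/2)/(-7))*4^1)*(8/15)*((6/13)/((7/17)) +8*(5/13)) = -3056/9555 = -0.32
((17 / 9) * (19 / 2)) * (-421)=-7554.61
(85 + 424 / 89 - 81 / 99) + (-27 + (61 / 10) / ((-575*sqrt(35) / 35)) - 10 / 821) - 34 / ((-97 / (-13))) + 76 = 10398686105 / 77964623 - 61*sqrt(35) / 5750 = 133.31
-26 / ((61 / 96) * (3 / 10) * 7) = -8320 / 427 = -19.48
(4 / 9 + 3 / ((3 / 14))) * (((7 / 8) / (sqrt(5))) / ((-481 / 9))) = -7 * sqrt(5) / 148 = -0.11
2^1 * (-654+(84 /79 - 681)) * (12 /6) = -421524 /79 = -5335.75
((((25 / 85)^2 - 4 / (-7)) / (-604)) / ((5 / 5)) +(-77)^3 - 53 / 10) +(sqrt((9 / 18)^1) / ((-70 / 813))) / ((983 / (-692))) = -2789202488973 / 6109460 +140649 * sqrt(2) / 34405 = -456532.52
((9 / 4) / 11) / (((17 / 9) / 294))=31.84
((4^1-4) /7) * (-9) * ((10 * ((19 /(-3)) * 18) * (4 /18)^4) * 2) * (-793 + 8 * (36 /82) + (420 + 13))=0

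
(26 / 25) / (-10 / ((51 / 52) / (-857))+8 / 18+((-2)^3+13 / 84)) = 111384 / 935051375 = 0.00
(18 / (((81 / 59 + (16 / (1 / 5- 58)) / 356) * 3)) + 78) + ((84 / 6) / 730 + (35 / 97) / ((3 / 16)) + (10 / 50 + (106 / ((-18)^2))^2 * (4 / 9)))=73624007415804725 / 870630673297149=84.56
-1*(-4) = 4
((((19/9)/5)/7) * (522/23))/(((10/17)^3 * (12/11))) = 29777693/4830000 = 6.17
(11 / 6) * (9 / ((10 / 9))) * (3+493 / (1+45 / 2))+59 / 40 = 672211 / 1880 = 357.56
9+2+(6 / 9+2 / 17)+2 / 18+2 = 2126 / 153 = 13.90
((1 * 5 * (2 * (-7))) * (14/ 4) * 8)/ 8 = -245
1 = 1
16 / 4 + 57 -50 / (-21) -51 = 260 / 21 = 12.38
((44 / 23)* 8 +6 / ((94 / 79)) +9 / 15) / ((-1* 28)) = -8087 / 10810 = -0.75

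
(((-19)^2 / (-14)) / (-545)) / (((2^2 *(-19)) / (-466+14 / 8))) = 35283 / 122080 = 0.29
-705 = -705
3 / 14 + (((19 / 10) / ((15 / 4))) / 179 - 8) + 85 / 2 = 3262541 / 93975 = 34.72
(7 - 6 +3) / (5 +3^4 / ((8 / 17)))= 32 / 1417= 0.02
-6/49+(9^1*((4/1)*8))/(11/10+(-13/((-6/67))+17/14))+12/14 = 4078476/1517579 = 2.69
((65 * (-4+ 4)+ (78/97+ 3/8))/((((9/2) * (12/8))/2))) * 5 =1525/873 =1.75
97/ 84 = 1.15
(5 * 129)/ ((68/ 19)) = 12255/ 68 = 180.22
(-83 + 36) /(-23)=2.04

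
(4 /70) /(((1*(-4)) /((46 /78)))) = -23 /2730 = -0.01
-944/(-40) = 118/5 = 23.60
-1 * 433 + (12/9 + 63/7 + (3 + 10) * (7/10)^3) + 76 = -1026623/3000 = -342.21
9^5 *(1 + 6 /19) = 1476225 /19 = 77696.05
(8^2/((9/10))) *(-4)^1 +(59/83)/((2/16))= -208232/747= -278.76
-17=-17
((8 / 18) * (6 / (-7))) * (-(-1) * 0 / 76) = 0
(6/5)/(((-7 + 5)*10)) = -3/50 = -0.06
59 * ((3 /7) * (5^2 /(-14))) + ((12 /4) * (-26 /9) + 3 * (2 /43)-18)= -906181 /12642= -71.68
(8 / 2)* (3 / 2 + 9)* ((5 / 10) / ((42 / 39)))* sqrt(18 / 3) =39* sqrt(6) / 2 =47.77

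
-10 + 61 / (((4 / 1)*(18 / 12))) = 1 / 6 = 0.17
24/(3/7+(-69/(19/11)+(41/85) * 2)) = -135660/217927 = -0.62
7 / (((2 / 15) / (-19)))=-1995 / 2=-997.50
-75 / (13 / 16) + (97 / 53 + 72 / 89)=-5498563 / 61321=-89.67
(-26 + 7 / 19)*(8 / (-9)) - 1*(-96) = 118.78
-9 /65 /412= -9 /26780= -0.00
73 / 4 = 18.25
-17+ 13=-4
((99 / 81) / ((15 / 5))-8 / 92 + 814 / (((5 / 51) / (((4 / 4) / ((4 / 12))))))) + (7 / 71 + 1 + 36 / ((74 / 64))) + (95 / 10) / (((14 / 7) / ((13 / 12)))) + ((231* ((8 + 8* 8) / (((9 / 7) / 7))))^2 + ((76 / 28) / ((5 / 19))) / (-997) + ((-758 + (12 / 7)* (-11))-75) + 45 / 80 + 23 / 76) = 70950560975660132817383 / 8652835822680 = 8199688799.10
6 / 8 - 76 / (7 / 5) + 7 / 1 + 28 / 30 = -19153 / 420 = -45.60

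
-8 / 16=-1 / 2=-0.50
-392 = -392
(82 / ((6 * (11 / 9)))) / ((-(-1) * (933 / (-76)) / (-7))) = 21812 / 3421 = 6.38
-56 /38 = -28 /19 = -1.47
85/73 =1.16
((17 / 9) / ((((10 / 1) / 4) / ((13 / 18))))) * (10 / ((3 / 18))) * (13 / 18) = 5746 / 243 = 23.65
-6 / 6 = -1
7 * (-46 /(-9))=322 /9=35.78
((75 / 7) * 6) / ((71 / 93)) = 41850 / 497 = 84.21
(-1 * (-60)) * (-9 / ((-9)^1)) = 60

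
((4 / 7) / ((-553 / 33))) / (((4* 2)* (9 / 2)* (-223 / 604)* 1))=6644 / 2589699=0.00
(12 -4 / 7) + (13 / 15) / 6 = 7291 / 630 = 11.57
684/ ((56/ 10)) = 855/ 7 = 122.14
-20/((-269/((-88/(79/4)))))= -7040/21251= -0.33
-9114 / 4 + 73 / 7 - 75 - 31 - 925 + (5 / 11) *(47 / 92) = -23368977 / 7084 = -3298.84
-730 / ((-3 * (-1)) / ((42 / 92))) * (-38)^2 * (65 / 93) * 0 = 0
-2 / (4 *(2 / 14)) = -7 / 2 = -3.50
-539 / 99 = -49 / 9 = -5.44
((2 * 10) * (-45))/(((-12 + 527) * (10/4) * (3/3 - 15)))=36/721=0.05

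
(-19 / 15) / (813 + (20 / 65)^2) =-3211 / 2061195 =-0.00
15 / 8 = 1.88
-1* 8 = -8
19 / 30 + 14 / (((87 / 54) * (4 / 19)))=36461 / 870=41.91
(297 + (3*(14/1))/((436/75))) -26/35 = 2315567/7630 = 303.48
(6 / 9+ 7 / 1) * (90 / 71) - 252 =-17202 / 71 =-242.28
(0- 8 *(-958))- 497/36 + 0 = 275407/36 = 7650.19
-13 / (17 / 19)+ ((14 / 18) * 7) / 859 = -1908724 / 131427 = -14.52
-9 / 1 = -9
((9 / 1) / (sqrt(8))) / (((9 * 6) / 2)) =sqrt(2) / 12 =0.12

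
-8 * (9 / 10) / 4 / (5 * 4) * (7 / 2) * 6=-1.89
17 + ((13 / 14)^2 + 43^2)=365905 / 196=1866.86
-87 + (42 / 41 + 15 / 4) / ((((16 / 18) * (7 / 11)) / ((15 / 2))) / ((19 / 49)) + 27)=-86.82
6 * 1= 6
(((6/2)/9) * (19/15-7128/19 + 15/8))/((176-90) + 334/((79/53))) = -67007563/167552640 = -0.40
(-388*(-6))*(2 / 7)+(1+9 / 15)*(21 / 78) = 302836 / 455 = 665.57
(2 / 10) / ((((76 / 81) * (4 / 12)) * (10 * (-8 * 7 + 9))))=-243 / 178600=-0.00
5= 5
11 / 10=1.10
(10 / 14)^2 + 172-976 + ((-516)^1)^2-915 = 12962338 / 49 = 264537.51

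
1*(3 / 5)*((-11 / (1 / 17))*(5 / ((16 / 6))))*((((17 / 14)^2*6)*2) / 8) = -1459161 / 3136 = -465.29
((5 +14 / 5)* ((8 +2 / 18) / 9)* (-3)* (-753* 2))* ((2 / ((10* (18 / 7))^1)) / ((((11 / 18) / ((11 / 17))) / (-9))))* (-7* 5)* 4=280122024 / 85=3295553.22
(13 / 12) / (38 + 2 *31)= 13 / 1200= 0.01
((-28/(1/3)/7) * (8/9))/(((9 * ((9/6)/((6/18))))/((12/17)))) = -256/1377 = -0.19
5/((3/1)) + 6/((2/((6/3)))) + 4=35/3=11.67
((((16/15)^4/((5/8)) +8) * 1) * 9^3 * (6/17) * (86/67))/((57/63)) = 248616762912/67628125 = 3676.23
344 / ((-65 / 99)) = -34056 / 65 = -523.94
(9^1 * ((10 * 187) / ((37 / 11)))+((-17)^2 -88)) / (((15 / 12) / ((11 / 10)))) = 4236474 / 925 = 4579.97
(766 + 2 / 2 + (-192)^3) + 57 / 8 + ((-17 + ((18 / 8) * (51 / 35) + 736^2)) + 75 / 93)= -56727539257 / 8680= -6535430.79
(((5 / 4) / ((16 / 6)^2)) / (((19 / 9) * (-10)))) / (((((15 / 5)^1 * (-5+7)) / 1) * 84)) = -9 / 544768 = -0.00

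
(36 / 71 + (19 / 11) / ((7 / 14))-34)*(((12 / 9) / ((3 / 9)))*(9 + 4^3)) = -8771.22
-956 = -956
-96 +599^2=358705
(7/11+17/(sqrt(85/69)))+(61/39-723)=-705.48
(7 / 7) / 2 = 1 / 2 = 0.50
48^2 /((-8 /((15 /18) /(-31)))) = 240 /31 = 7.74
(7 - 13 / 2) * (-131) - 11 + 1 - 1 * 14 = -179 / 2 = -89.50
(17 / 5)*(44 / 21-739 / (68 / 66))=-510631 / 210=-2431.58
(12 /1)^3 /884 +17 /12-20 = -44099 /2652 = -16.63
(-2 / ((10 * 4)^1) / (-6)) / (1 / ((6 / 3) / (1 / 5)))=1 / 12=0.08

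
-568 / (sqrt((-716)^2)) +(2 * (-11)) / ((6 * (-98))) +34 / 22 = 457073 / 578886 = 0.79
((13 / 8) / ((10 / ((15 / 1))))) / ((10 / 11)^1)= 429 / 160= 2.68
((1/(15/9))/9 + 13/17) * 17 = 212/15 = 14.13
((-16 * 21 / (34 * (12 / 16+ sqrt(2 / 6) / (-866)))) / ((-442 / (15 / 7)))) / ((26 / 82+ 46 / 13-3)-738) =-0.00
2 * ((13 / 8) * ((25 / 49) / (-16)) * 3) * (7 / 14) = -975 / 6272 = -0.16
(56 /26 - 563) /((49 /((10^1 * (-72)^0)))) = -72910 /637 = -114.46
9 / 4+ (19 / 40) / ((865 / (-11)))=77641 / 34600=2.24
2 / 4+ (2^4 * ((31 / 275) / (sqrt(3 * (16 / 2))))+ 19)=124 * sqrt(6) / 825+ 39 / 2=19.87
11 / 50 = 0.22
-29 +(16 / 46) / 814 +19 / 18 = -4708511 / 168498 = -27.94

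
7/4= 1.75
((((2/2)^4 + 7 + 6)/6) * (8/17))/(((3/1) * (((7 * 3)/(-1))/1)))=-8/459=-0.02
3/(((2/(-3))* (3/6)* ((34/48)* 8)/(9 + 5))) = -378/17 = -22.24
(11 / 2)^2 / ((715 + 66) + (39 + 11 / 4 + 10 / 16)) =242 / 6587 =0.04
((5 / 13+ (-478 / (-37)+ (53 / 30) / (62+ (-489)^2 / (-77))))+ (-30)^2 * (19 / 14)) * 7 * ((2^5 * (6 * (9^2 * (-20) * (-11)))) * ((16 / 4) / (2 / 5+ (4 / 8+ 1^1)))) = 133334940392312693760 / 2141697233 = 62256671175.48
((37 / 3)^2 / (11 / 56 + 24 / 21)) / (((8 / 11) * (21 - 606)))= -0.27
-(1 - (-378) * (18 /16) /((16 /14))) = -11939 /32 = -373.09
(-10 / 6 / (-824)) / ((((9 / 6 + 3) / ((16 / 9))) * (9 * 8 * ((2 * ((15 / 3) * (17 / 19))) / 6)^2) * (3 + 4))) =361 / 506336670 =0.00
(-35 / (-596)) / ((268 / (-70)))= -1225 / 79864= -0.02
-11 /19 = -0.58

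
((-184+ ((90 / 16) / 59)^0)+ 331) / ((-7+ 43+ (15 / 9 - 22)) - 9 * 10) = -444 / 223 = -1.99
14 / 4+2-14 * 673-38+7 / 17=-321439 / 34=-9454.09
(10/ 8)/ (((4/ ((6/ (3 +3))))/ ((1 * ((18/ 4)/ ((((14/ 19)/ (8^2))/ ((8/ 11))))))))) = 6840/ 77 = 88.83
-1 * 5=-5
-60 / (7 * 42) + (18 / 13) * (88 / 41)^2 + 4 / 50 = 167433544 / 26769925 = 6.25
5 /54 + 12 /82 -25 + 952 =2052907 /2214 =927.24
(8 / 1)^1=8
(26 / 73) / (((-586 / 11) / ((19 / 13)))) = -209 / 21389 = -0.01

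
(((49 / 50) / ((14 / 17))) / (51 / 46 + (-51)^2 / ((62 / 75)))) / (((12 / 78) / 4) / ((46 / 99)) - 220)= -1492309 / 868028479725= -0.00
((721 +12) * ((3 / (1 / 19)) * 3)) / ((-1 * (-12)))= 41781 / 4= 10445.25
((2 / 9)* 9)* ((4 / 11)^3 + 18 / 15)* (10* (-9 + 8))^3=-3322400 / 1331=-2496.17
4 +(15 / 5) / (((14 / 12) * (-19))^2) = 70864 / 17689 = 4.01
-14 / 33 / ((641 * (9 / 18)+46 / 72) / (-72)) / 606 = 2016 / 12844271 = 0.00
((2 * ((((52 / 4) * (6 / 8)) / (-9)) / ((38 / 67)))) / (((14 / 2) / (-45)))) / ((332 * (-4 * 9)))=-4355 / 2119488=-0.00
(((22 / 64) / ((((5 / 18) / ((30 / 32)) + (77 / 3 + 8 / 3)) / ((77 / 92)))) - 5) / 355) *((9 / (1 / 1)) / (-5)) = 102201219 / 4039388800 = 0.03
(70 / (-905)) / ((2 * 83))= -7 / 15023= -0.00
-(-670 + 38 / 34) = 11371 / 17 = 668.88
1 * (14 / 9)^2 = 196 / 81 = 2.42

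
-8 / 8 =-1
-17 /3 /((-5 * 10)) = 17 /150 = 0.11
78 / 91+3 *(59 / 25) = 1389 / 175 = 7.94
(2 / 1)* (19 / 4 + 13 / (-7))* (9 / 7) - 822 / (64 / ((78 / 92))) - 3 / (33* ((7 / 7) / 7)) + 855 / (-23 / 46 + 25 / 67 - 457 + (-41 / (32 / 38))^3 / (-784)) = -40240707563935649 / 5878283691344064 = -6.85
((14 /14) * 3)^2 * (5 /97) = 45 /97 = 0.46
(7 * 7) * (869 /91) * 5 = 30415 /13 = 2339.62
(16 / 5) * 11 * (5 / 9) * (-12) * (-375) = 88000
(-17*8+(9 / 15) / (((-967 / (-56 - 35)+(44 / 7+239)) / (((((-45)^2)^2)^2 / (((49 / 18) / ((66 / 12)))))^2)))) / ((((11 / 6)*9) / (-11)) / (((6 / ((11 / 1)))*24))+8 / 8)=259385956042433661620714502999012 / 84870205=3056266401647476421445129.00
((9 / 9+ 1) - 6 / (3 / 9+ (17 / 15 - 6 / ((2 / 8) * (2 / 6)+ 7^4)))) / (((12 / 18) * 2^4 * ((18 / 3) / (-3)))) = 1991337 / 20249792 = 0.10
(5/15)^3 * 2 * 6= 0.44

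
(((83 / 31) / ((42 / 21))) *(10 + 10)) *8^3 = 424960 / 31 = 13708.39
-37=-37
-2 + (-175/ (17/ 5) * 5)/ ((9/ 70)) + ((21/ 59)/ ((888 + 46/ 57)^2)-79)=-48252637278551591/ 23169043428588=-2082.63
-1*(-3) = 3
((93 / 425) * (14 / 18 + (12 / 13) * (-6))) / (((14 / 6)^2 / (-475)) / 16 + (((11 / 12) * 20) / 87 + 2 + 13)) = -456677616 / 6667697959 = -0.07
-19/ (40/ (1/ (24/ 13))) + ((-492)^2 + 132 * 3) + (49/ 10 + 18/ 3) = 232771817/ 960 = 242470.64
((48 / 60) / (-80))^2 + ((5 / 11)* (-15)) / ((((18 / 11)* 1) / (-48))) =2000001 / 10000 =200.00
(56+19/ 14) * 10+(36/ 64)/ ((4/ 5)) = 257275/ 448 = 574.27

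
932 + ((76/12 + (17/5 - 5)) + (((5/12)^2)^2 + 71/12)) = 97737077/103680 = 942.68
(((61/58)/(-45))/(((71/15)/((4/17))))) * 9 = -366/35003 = -0.01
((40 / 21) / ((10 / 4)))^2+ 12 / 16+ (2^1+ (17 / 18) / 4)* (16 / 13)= 93623 / 22932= 4.08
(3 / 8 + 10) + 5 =123 / 8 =15.38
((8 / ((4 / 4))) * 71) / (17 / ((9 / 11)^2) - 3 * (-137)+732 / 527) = 3030777 / 2335961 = 1.30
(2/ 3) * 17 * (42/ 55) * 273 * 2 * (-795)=-41323464/ 11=-3756678.55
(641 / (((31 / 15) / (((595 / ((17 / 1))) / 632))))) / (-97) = -336525 / 1900424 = -0.18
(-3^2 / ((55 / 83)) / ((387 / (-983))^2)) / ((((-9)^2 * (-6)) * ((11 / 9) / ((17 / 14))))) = 1363433779 / 7611260580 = 0.18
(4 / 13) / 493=4 / 6409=0.00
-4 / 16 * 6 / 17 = -3 / 34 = -0.09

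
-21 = -21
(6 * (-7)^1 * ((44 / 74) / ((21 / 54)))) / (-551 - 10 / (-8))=3168 / 27121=0.12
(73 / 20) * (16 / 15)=292 / 75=3.89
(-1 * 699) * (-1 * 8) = 5592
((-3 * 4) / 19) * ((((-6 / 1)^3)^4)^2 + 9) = -56860576059859402860 / 19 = -2992661897887336992.63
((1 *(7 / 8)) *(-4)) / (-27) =7 / 54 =0.13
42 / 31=1.35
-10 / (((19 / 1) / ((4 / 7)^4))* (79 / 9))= -23040 / 3603901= -0.01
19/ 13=1.46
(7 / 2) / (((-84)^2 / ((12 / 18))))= 1 / 3024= 0.00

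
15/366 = 5/122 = 0.04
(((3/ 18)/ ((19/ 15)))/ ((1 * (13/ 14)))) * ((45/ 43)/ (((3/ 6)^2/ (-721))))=-4542300/ 10621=-427.67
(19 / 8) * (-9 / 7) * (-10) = 855 / 28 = 30.54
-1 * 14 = -14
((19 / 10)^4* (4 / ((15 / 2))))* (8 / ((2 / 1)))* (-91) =-23718422 / 9375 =-2529.97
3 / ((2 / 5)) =15 / 2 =7.50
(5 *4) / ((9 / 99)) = 220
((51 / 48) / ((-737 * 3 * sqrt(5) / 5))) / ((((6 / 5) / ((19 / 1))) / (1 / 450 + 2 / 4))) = -36499 * sqrt(5) / 9551520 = -0.01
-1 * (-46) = 46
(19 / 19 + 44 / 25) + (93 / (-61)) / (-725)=122154 / 44225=2.76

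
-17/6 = -2.83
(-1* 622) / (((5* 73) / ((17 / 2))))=-5287 / 365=-14.48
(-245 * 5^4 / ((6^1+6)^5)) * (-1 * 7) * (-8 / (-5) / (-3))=-214375 / 93312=-2.30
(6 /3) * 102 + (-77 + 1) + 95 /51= 6623 /51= 129.86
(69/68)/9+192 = 39191/204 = 192.11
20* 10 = 200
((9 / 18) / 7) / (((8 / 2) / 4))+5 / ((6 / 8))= 283 / 42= 6.74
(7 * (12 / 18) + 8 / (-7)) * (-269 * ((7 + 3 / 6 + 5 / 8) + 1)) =-726569 / 84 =-8649.63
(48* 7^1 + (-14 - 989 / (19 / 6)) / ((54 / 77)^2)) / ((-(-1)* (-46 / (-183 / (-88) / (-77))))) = -859307 / 4469256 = -0.19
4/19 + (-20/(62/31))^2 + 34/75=143446/1425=100.66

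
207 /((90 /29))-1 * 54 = 127 /10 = 12.70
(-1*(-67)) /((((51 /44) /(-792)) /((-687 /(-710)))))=-267336432 /6035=-44297.67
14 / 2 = 7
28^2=784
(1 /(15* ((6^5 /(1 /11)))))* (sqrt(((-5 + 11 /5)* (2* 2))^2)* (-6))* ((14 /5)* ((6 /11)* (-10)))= 196 /245025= 0.00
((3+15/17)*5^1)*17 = 330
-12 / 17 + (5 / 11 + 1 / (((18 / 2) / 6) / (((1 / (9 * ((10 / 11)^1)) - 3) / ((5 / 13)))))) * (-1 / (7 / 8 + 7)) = -1035268 / 7952175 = -0.13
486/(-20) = -243/10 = -24.30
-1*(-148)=148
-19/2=-9.50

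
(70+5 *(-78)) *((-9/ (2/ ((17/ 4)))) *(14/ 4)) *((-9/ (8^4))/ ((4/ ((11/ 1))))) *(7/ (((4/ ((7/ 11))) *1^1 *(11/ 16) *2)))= -104.83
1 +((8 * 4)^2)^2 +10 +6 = 1048593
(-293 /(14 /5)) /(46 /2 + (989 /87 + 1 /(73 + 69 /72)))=-3.04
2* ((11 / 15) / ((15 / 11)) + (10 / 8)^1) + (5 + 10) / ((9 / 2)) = 3109 / 450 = 6.91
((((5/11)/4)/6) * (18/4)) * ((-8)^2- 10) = 405/88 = 4.60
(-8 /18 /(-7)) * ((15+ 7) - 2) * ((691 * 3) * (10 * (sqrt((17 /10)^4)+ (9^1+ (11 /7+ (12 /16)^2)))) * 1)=18088998 /49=369163.22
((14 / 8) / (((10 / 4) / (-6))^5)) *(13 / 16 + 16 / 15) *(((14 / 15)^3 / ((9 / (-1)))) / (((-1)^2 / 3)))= 138604928 / 1953125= 70.97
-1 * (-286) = 286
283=283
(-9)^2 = 81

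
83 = 83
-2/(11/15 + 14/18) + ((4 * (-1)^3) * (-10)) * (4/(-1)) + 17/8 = -21651/136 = -159.20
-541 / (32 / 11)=-5951 / 32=-185.97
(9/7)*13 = 117/7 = 16.71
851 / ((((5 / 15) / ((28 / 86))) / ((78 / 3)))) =929292 / 43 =21611.44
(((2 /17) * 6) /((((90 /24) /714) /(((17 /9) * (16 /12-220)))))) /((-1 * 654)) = 1249024 /14715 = 84.88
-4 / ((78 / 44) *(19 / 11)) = -968 / 741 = -1.31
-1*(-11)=11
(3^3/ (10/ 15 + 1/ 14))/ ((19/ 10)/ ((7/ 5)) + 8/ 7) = 2268/ 155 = 14.63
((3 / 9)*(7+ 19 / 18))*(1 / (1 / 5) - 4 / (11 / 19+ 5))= 32915 / 2862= 11.50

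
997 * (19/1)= 18943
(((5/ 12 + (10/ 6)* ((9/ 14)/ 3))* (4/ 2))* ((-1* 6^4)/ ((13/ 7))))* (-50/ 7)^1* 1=7714.29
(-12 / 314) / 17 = -6 / 2669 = -0.00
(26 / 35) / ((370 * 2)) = 13 / 12950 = 0.00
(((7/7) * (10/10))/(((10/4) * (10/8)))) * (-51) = -408/25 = -16.32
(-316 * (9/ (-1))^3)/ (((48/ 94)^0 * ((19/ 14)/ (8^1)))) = 25800768/ 19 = 1357935.16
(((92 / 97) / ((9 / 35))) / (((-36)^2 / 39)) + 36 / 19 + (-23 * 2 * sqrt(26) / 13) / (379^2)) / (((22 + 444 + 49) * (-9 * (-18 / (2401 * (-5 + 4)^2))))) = 8626934659 / 149456168280-55223 * sqrt(26) / 77895796095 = 0.06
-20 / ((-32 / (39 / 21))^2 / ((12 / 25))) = -507 / 15680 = -0.03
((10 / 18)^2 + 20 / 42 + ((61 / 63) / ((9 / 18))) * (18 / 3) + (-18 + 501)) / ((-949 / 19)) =-5336986 / 538083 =-9.92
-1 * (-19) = 19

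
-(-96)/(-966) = -16/161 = -0.10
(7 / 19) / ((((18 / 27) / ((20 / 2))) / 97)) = 10185 / 19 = 536.05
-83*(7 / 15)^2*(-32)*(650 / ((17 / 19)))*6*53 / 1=6814860416 / 51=133624714.04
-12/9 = -4/3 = -1.33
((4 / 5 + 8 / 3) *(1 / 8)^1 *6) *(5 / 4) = 13 / 4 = 3.25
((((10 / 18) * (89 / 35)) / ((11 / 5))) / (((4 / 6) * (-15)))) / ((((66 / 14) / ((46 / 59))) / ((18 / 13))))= -4094 / 278421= -0.01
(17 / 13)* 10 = 170 / 13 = 13.08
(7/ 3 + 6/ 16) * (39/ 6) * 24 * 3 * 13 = 16477.50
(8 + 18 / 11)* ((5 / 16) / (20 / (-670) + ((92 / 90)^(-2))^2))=9937153910 / 2923656593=3.40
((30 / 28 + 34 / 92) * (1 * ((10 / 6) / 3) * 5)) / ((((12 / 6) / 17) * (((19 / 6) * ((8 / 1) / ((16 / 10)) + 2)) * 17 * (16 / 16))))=5800 / 64239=0.09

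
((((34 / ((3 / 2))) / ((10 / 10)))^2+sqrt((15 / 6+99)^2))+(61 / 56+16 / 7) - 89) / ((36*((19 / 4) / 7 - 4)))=-266945 / 60264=-4.43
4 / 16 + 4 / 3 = 19 / 12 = 1.58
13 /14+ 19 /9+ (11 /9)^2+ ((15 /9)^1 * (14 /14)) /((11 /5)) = 66001 /12474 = 5.29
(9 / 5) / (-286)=-9 / 1430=-0.01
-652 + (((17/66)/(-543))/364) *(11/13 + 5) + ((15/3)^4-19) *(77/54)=212.11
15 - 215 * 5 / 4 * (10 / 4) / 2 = -5135 / 16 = -320.94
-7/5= -1.40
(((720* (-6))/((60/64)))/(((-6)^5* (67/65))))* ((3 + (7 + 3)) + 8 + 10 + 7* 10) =105040/1809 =58.07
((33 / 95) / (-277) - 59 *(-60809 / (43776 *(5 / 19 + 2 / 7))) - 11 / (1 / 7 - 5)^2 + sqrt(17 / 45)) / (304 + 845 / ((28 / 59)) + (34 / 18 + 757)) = 84 *sqrt(85) / 3582715 + 18257125268249 / 348757414016320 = 0.05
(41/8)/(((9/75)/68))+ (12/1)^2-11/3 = 6089/2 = 3044.50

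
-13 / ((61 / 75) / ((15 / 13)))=-1125 / 61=-18.44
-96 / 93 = -32 / 31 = -1.03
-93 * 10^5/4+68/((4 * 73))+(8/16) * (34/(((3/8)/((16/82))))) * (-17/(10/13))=-104389640897/44895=-2325195.25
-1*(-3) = 3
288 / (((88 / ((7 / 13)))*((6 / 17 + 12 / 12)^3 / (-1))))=-1238076 / 1739881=-0.71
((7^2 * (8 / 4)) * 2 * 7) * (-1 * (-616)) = 845152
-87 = -87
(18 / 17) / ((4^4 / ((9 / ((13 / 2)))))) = 81 / 14144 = 0.01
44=44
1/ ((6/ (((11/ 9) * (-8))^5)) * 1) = -2638659584/ 177147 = -14895.31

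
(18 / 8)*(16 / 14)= 2.57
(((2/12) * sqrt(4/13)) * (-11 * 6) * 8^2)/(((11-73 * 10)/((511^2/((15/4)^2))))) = 10085.13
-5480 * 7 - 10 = -38370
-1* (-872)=872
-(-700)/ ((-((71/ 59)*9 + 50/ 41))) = -1693300/ 29149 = -58.09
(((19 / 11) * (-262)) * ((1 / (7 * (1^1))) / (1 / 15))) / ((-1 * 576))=12445 / 7392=1.68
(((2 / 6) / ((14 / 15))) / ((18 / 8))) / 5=2 / 63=0.03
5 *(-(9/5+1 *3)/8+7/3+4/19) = 554/57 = 9.72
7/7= 1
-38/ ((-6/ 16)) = 101.33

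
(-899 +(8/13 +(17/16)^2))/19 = -2986067/63232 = -47.22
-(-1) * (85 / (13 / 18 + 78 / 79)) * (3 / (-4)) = -10665 / 286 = -37.29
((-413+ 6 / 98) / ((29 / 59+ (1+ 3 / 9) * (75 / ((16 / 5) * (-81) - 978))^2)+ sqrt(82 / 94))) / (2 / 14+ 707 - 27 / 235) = 1309065193645658702848540 / 2825953027848189423720669 - 18702010321656451148990 * sqrt(1927) / 941984342616063141240223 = -0.41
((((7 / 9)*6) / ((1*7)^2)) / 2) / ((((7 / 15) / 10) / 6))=300 / 49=6.12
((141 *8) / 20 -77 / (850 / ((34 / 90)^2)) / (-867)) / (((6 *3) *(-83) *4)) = -291235577 / 30858570000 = -0.01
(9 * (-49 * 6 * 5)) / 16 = -6615 / 8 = -826.88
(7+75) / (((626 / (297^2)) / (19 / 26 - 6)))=-495469953 / 8138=-60883.50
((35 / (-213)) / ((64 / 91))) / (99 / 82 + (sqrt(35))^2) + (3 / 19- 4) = -1479760507 / 384497376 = -3.85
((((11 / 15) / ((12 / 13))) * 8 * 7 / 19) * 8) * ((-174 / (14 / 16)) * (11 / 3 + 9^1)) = -2123264 / 45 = -47183.64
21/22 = 0.95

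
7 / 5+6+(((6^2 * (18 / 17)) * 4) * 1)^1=13589 / 85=159.87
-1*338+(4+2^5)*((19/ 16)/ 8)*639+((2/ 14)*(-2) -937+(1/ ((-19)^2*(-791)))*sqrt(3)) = 479219/ 224 -sqrt(3)/ 285551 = 2139.37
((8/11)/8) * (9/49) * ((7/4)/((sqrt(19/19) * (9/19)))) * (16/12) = 19/231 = 0.08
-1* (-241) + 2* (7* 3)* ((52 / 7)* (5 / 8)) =436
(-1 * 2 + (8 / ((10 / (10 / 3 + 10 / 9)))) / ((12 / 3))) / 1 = -1.11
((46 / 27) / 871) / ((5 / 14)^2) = 9016 / 587925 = 0.02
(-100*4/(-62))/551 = 200/17081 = 0.01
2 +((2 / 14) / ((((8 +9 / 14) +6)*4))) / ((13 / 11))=10671 / 5330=2.00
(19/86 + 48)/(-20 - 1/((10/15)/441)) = -143/2021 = -0.07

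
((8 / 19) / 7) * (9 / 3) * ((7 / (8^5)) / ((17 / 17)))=3 / 77824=0.00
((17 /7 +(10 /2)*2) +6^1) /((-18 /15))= -215 /14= -15.36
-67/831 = -0.08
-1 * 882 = -882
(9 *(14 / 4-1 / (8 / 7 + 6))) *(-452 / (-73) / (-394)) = -170856 / 359525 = -0.48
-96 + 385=289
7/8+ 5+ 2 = 63/8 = 7.88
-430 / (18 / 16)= -3440 / 9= -382.22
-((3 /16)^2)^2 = -0.00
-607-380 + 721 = -266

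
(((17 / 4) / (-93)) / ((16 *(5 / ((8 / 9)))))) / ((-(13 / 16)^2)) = 544 / 707265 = 0.00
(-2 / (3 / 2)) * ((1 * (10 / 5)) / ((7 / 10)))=-80 / 21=-3.81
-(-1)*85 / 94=85 / 94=0.90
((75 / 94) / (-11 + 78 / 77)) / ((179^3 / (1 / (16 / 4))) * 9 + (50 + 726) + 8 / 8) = -0.00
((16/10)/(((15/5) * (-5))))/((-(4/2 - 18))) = -1/150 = -0.01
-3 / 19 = -0.16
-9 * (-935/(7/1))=8415/7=1202.14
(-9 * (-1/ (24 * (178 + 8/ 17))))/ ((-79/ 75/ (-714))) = 1365525/ 958744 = 1.42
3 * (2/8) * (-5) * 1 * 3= -45/4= -11.25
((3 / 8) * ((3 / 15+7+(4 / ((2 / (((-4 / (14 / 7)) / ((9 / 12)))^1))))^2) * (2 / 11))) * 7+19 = 5942 / 165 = 36.01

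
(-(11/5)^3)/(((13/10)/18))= -47916/325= -147.43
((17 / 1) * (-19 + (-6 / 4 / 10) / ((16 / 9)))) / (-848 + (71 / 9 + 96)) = 934371 / 2143040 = 0.44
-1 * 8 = -8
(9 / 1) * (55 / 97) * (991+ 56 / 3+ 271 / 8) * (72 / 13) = 37191825 / 1261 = 29493.91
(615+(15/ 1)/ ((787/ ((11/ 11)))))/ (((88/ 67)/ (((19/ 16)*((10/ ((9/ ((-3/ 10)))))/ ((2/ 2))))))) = -51346455/ 277024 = -185.35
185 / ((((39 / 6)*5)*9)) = 74 / 117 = 0.63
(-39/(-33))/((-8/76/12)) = -1482/11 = -134.73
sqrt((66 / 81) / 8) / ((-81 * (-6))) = sqrt(33) / 8748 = 0.00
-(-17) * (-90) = -1530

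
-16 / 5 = -3.20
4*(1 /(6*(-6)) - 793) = -28549 /9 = -3172.11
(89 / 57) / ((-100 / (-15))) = 89 / 380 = 0.23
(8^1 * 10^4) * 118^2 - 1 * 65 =1113919935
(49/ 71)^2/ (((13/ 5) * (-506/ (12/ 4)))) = -0.00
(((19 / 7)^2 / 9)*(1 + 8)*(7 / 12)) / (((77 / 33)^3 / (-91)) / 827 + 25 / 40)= 69859998 / 10156951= 6.88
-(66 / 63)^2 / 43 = -484 / 18963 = -0.03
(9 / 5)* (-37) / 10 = -333 / 50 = -6.66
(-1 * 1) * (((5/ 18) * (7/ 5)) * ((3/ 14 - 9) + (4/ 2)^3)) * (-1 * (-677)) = 7447/ 36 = 206.86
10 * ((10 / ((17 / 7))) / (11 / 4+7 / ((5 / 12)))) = 14000 / 6647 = 2.11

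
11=11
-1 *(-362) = 362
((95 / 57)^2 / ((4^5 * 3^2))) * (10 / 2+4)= 25 / 9216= 0.00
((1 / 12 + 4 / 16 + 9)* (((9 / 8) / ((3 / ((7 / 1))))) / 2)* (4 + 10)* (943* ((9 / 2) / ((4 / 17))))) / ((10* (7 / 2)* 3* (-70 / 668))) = -281103.58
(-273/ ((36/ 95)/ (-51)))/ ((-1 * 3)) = -146965/ 12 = -12247.08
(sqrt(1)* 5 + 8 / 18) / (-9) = -49 / 81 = -0.60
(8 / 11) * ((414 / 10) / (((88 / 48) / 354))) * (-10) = -58137.92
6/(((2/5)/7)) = 105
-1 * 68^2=-4624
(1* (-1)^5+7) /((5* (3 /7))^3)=686 /1125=0.61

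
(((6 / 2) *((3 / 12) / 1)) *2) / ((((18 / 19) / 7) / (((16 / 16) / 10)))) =133 / 120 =1.11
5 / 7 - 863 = -6036 / 7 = -862.29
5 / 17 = 0.29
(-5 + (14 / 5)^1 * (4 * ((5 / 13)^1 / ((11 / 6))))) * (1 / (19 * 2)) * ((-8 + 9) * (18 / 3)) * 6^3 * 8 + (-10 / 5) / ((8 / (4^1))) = -1967453 / 2717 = -724.13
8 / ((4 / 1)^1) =2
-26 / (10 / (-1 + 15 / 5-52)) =130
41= 41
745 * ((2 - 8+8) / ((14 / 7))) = 745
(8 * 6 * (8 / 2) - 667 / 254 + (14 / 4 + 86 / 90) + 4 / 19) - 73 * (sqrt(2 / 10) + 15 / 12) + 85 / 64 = 723563341 / 6949440 - 73 * sqrt(5) / 5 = 71.47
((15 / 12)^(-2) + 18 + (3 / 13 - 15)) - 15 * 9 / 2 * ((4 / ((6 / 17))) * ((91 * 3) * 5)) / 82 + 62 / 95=-6445798951 / 506350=-12729.93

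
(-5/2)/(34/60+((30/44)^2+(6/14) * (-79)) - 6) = 127050/1973117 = 0.06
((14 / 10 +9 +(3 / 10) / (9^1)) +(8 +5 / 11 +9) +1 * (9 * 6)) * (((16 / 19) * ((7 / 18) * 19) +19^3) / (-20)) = -151788191 / 5400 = -28108.92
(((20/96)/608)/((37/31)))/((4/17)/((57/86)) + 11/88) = 2635/4405664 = 0.00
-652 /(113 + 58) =-652 /171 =-3.81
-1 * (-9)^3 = 729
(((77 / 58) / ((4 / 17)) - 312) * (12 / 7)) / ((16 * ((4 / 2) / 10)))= -1066125 / 6496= -164.12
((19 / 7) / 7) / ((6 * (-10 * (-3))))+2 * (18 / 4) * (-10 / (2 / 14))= -5556581 / 8820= -630.00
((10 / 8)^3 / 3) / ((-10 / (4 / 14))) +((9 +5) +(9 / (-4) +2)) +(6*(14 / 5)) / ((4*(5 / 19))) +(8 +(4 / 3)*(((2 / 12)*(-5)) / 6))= 11341879 / 302400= 37.51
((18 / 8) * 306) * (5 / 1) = 6885 / 2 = 3442.50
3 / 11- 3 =-30 / 11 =-2.73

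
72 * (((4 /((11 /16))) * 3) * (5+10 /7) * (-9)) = -5598720 /77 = -72710.65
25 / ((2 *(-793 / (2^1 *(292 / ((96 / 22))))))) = -20075 / 9516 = -2.11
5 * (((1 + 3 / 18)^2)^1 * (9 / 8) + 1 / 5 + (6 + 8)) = 2517 / 32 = 78.66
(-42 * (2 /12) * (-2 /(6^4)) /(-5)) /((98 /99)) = -0.00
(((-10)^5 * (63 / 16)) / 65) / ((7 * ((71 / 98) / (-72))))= 79380000 / 923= 86002.17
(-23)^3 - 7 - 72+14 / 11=-12244.73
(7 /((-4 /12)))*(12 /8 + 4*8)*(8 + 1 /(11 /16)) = -73164 /11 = -6651.27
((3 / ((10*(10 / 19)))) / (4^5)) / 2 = 57 / 204800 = 0.00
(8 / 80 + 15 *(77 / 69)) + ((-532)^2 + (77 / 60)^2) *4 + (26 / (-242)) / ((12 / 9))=1132119.35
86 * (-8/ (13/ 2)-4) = -5848/ 13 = -449.85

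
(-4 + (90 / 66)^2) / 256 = -259 / 30976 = -0.01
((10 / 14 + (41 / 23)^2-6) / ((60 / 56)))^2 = 3.87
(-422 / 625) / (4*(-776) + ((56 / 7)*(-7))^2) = -211 / 10000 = -0.02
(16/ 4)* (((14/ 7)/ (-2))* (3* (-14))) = 168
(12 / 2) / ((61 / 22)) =132 / 61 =2.16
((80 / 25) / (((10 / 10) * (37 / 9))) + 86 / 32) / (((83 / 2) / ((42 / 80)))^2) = 4524219 / 8156576000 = 0.00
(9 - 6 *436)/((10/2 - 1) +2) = -869/2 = -434.50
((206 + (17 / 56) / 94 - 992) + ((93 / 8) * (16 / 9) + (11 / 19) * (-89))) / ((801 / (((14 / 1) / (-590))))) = 49019227 / 2025709776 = 0.02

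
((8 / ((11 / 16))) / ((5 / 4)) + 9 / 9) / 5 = 567 / 275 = 2.06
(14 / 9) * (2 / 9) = 28 / 81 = 0.35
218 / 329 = 0.66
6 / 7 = 0.86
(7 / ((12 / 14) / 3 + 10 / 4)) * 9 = 294 / 13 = 22.62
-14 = -14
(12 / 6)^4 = 16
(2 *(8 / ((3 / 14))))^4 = 2517630976 / 81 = 31081863.90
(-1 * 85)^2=7225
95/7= 13.57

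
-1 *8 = -8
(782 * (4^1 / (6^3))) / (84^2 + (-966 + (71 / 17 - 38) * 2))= 6647 / 2764260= 0.00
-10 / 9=-1.11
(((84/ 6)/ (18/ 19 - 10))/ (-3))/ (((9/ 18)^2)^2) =1064/ 129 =8.25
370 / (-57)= -370 / 57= -6.49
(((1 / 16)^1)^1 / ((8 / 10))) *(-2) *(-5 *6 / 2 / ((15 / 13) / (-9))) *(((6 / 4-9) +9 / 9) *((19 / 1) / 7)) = 144495 / 448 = 322.53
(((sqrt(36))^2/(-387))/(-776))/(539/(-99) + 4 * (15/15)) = -9/108446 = -0.00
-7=-7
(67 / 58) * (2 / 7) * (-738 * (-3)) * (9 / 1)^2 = 12015378 / 203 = 59189.05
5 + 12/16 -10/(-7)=201/28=7.18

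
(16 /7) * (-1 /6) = -8 /21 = -0.38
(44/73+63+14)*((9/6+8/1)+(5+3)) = 198275/146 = 1358.05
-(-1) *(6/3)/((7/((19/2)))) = 19/7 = 2.71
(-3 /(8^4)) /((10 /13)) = -39 /40960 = -0.00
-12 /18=-2 /3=-0.67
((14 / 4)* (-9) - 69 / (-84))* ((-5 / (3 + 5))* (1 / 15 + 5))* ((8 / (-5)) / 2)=-16321 / 210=-77.72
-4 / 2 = -2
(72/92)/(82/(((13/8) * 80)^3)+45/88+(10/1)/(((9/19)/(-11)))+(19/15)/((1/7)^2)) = -3915054000/848656588811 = -0.00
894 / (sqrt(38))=447 *sqrt(38) / 19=145.03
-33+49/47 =-1502/47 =-31.96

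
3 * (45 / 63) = 15 / 7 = 2.14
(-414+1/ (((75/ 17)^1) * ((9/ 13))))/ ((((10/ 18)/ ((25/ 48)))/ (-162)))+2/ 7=17591507/ 280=62826.81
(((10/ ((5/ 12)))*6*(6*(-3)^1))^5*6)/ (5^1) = -701982420492091392/ 5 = -140396484098418278.40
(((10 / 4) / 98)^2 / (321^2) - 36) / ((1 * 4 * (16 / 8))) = -142503229991 / 31667384448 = -4.50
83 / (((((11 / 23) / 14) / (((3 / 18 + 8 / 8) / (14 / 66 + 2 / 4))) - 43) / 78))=-14592396 / 96875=-150.63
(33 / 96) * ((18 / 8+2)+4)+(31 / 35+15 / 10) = 23393 / 4480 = 5.22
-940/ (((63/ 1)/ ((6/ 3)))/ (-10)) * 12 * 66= 1654400/ 7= 236342.86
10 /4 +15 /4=6.25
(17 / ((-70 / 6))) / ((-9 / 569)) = 9673 / 105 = 92.12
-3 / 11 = -0.27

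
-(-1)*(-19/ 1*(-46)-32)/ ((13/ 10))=8420/ 13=647.69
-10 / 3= -3.33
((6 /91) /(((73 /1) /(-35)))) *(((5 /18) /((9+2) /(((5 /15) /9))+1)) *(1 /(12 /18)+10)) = -575 /1696812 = -0.00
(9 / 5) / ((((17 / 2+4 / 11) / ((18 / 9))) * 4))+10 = 3283 / 325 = 10.10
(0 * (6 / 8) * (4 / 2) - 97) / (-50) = 97 / 50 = 1.94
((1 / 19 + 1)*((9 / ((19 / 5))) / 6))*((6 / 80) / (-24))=-0.00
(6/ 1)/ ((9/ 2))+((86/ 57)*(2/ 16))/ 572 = 57977/ 43472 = 1.33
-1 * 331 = -331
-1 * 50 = -50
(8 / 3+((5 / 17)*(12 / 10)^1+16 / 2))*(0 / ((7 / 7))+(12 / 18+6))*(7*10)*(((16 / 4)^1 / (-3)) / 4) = -786800 / 459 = -1714.16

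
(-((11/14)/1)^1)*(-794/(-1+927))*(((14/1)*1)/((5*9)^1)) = 4367/20835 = 0.21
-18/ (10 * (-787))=9/ 3935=0.00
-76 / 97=-0.78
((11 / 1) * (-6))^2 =4356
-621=-621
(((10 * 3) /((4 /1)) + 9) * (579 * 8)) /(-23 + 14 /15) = -1146420 /331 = -3463.50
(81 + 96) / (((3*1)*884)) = 59 / 884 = 0.07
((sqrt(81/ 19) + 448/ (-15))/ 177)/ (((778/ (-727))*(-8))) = -20356/ 1032795 + 2181*sqrt(19)/ 6977104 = -0.02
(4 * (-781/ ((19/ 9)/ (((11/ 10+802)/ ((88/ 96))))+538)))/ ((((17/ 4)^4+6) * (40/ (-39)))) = 1690787374848/ 99226499757245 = 0.02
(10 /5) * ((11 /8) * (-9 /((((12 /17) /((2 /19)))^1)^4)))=-918731 /75064896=-0.01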